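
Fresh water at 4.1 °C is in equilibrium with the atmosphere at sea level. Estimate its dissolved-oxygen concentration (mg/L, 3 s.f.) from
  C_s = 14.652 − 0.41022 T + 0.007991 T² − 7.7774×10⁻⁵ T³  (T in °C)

C_s = 14.652 − 0.41022×4.1 + 0.007991×4.1² − 7.7774×10⁻⁵×4.1³ = 13.10 mg/L.

C_s ≈ 13.1 mg/L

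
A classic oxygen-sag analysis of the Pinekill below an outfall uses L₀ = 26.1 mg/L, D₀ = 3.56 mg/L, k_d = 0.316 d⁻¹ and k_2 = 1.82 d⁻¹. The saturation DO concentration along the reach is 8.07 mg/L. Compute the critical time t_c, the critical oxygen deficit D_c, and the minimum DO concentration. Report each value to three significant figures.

At the critical point dD/dt = 0, so k_d L₀ e^(−k_d t) = k_2 D. Substituting D(t) from the Streeter–Phelps equation and solving for t gives
t_c = ln[(k_2/k_d)(1 − D₀(k_2−k_d)/(k_d L₀))] / (k_2−k_d).
Here k_2−k_d = 1.504 d⁻¹ and 1 − D₀(k_2−k_d)/(k_d L₀) = 1 − 3.56×1.504/(0.316×26.1) = 0.3508, so
t_c = ln(5.759 × 0.3508) / 1.504 = 0.7033 / 1.504 = 0.4677 d.
D_c = (k_d/k_2) L₀ e^(−k_d t_c) = (0.316/1.82) × 26.1 × e^(−0.316×0.4677) = 0.1736 × 26.1 × 0.8626 = 3.909 mg/L.
Minimum DO = C_s − D_c = 8.07 − 3.909 = 4.161 mg/L.

t_c ≈ 0.468 d; D_c ≈ 3.91 mg/L; min DO ≈ 4.16 mg/L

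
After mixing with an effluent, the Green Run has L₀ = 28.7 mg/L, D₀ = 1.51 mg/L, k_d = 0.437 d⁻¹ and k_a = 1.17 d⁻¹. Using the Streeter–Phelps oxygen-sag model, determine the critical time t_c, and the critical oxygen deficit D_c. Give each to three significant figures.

t_c ≈ 1.22 d; D_c ≈ 6.30 mg/L

t_c = [1/(k_a−k_d)] ln[(k_a/k_d)(1 − D₀(k_a−k_d)/(k_d L₀))]
= [1/(1.17−0.437)] ln[(1.17/0.437)(1 − 1.51×0.7330/(0.437×28.7))]
= (1/0.7330) ln[2.677 × 0.9117] = 1.364 × ln(2.441) = 1.364 × 0.8924 = 1.218 d.
D_c = (k_d/k_a) L₀ e^(−k_d t_c) = (0.437/1.17) × 28.7 × e^(−0.437×1.218) = 0.3735 × 28.7 × 0.5874 = 6.297 mg/L.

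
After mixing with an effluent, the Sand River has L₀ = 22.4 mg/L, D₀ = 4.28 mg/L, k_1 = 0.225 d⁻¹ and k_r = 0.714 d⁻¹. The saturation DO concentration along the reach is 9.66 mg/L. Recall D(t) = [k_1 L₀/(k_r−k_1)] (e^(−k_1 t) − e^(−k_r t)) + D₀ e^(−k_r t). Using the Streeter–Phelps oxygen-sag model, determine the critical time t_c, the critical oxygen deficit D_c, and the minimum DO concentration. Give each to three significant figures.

At the critical point dD/dt = 0, so k_1 L₀ e^(−k_1 t) = k_r D. Substituting D(t) from the Streeter–Phelps equation and solving for t gives
t_c = ln[(k_r/k_1)(1 − D₀(k_r−k_1)/(k_1 L₀))] / (k_r−k_1).
Here k_r−k_1 = 0.4890 d⁻¹ and 1 − D₀(k_r−k_1)/(k_1 L₀) = 1 − 4.28×0.4890/(0.225×22.4) = 0.5847, so
t_c = ln(3.173 × 0.5847) / 0.4890 = 0.6182 / 0.4890 = 1.264 d.
L(t_c) = L₀ e^(−k_1 t_c) = 22.4 × 0.7524 = 16.85 mg/L, and at the critical point k_r D_c = k_1 L, so D_c = (0.225/0.714) × 16.85 = 5.311 mg/L.
Minimum DO = C_s − D_c = 9.66 − 5.311 = 4.349 mg/L.

t_c ≈ 1.26 d; D_c ≈ 5.31 mg/L; min DO ≈ 4.35 mg/L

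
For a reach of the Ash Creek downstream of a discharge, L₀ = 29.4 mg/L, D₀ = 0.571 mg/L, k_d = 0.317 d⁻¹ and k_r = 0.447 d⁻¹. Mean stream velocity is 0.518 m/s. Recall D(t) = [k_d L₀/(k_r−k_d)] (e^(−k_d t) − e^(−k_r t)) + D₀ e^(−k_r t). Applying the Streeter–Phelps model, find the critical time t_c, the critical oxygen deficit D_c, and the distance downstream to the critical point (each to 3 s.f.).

t_c ≈ 2.58 d; D_c ≈ 9.20 mg/L; x_c ≈ 116 km

t_c = [1/(k_r−k_d)] ln[(k_r/k_d)(1 − D₀(k_r−k_d)/(k_d L₀))]
= [1/(0.447−0.317)] ln[(0.447/0.317)(1 − 0.571×0.1300/(0.317×29.4))]
= (1/0.1300) ln[1.410 × 0.9920] = 7.692 × ln(1.399) = 7.692 × 0.3357 = 2.582 d.
L(t_c) = L₀ e^(−k_d t_c) = 29.4 × 0.4411 = 12.97 mg/L, and at the critical point k_r D_c = k_d L, so D_c = (0.317/0.447) × 12.97 = 9.197 mg/L.
x_c = v t_c = 0.518 m/s × 2.582 d × 86400 s/d = 115600 m ≈ 116 km.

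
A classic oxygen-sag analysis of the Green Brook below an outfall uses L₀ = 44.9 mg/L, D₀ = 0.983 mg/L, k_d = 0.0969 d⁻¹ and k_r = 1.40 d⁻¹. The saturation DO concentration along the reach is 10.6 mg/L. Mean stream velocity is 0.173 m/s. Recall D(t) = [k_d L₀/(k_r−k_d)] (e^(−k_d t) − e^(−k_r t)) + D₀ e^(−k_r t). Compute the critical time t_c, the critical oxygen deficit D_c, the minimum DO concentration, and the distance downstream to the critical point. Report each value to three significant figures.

t_c = [1/(k_r−k_d)] ln[(k_r/k_d)(1 − D₀(k_r−k_d)/(k_d L₀))]
= [1/(1.40−0.0969)] ln[(1.40/0.0969)(1 − 0.983×1.303/(0.0969×44.9))]
= (1/1.303) ln[14.45 × 0.7056] = 0.7674 × ln(10.19) = 0.7674 × 2.322 = 1.782 d.
L(t_c) = L₀ e^(−k_d t_c) = 44.9 × 0.8414 = 37.78 mg/L, and at the critical point k_r D_c = k_d L, so D_c = (0.0969/1.40) × 37.78 = 2.615 mg/L.
Minimum DO = C_s − D_c = 10.6 − 2.615 = 7.985 mg/L.
x_c = v t_c = 0.173 m/s × 1.782 d × 86400 s/d = 26630 m ≈ 26.6 km.

t_c ≈ 1.78 d; D_c ≈ 2.61 mg/L; min DO ≈ 7.99 mg/L; x_c ≈ 26.6 km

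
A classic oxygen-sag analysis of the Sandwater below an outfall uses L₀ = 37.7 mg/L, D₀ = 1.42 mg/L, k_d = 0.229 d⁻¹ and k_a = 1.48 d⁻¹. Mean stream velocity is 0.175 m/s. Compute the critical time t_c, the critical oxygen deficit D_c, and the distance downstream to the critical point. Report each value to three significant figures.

At the critical point dD/dt = 0, so k_d L₀ e^(−k_d t) = k_a D. Substituting D(t) from the Streeter–Phelps equation and solving for t gives
t_c = ln[(k_a/k_d)(1 − D₀(k_a−k_d)/(k_d L₀))] / (k_a−k_d).
Here k_a−k_d = 1.251 d⁻¹ and 1 − D₀(k_a−k_d)/(k_d L₀) = 1 − 1.42×1.251/(0.229×37.7) = 0.7942, so
t_c = ln(6.463 × 0.7942) / 1.251 = 1.636 / 1.251 = 1.308 d.
L(t_c) = L₀ e^(−k_d t_c) = 37.7 × 0.7412 = 27.95 mg/L, and at the critical point k_a D_c = k_d L, so D_c = (0.229/1.48) × 27.95 = 4.324 mg/L.
x_c = v t_c = 0.175 m/s × 1.308 d × 86400 s/d = 19770 m ≈ 19.8 km.

t_c ≈ 1.31 d; D_c ≈ 4.32 mg/L; x_c ≈ 19.8 km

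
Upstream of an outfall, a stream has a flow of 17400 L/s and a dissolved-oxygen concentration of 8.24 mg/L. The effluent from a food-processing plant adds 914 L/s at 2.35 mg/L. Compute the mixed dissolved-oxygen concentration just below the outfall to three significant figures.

7.95 mg/L

Flow-weighted mixing: C = (Q_r C_r + Q_w C_w)/(Q_r + Q_w)
= (17400×8.24 + 914×2.35)/(17400 + 914) = 145500/18310 = 7.946 mg/L.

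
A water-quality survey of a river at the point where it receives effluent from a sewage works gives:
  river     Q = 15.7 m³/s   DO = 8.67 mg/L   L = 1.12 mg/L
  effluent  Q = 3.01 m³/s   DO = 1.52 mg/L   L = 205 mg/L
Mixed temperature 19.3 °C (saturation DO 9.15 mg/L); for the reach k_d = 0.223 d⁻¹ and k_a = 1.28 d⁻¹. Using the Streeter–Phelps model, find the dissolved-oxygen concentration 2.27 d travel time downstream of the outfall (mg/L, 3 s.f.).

Mixed DO = (15.7×8.67 + 3.01×1.52)/(15.7+3.01) = 140.7/18.71 = 7.520 mg/L.
Mixed L₀ = (15.7×1.12 + 3.01×205)/(18.71) = 634.6/18.71 = 33.92 mg/L.
Initial deficit D₀ = C_s − DO₀ = 9.15 − 7.520 = 1.630 mg/L.
D(2.27) = [0.223×33.92/(1.28−0.223)](e^(−0.223×2.27) − e^(−1.28×2.27)) + 1.630 e^(−1.28×2.27)
= 7.156 × (0.6028 − 0.05472) + 1.630 × 0.05472 = 4.011 mg/L.
DO = 9.15 − 4.011 = 5.139 mg/L.

DO ≈ 5.14 mg/L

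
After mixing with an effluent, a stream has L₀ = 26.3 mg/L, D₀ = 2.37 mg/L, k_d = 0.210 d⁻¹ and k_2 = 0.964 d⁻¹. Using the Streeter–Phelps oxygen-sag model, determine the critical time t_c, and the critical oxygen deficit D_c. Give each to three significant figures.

t_c = [1/(k_2−k_d)] ln[(k_2/k_d)(1 − D₀(k_2−k_d)/(k_d L₀))]
= [1/(0.964−0.210)] ln[(0.964/0.210)(1 − 2.37×0.7540/(0.210×26.3))]
= (1/0.7540) ln[4.590 × 0.6764] = 1.326 × ln(3.105) = 1.326 × 1.133 = 1.503 d.
L(t_c) = L₀ e^(−k_d t_c) = 26.3 × 0.7294 = 19.18 mg/L, and at the critical point k_2 D_c = k_d L, so D_c = (0.210/0.964) × 19.18 = 4.179 mg/L.

t_c ≈ 1.50 d; D_c ≈ 4.18 mg/L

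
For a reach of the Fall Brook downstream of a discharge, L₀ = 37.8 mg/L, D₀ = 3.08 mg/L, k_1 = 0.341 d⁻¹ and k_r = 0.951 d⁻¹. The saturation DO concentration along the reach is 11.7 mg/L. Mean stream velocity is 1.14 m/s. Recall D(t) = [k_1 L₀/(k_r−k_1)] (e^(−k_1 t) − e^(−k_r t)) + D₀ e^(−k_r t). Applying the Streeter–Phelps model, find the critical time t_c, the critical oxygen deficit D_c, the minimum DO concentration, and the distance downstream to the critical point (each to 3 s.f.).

t_c = [1/(k_r−k_1)] ln[(k_r/k_1)(1 − D₀(k_r−k_1)/(k_1 L₀))]
= [1/(0.951−0.341)] ln[(0.951/0.341)(1 − 3.08×0.6100/(0.341×37.8))]
= (1/0.6100) ln[2.789 × 0.8542] = 1.639 × ln(2.382) = 1.639 × 0.8681 = 1.423 d.
L(t_c) = L₀ e^(−k_1 t_c) = 37.8 × 0.6155 = 23.27 mg/L, and at the critical point k_r D_c = k_1 L, so D_c = (0.341/0.951) × 23.27 = 8.343 mg/L.
Minimum DO = C_s − D_c = 11.7 − 8.343 = 3.357 mg/L.
x_c = v t_c = 1.14 m/s × 1.423 d × 86400 s/d = 140200 m ≈ 140 km.

t_c ≈ 1.42 d; D_c ≈ 8.34 mg/L; min DO ≈ 3.36 mg/L; x_c ≈ 140 km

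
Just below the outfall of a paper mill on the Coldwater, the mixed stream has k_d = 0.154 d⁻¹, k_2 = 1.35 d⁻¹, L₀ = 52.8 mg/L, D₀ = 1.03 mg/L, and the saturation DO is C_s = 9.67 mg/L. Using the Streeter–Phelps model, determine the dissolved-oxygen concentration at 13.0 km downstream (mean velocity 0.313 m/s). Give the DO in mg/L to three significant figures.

Travel time t = x/v = 13.0 km / (0.313 m/s) = 13000 m / 0.313 m/s = 41530 s = 0.4807 d.
k_d L₀/(k_2−k_d) = 0.154×52.8/(1.35−0.154) = 8.131/1.196 = 6.799 mg/L.
e^(−k_d t) = e^(−0.154×0.4807) = 0.9286; e^(−k_2 t) = e^(−1.35×0.4807) = 0.5226.
D = 6.799 × (0.9286 − 0.5226) + 1.03 × 0.5226 = 2.761 + 0.5383 = 3.299 mg/L.
DO = C_s − D = 9.67 − 3.299 = 6.371 mg/L.

DO ≈ 6.37 mg/L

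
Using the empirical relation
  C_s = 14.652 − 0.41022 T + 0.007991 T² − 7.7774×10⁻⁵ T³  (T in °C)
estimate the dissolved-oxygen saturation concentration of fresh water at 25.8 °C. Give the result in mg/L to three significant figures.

C_s ≈ 8.05 mg/L

C_s = 14.652 − 0.41022×25.8 + 0.007991×25.8² − 7.7774×10⁻⁵×25.8³ = 8.052 mg/L.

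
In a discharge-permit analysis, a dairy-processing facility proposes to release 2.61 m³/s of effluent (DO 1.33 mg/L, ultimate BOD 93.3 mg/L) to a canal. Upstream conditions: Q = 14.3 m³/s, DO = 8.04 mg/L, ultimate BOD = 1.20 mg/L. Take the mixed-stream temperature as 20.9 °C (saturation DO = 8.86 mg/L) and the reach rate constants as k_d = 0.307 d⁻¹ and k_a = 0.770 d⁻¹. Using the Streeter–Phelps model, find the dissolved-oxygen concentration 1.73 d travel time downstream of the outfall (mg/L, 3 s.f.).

Mixed DO = (14.3×8.04 + 2.61×1.33)/(14.3+2.61) = 118.4/16.91 = 7.004 mg/L.
Mixed L₀ = (14.3×1.20 + 2.61×93.3)/(16.91) = 260.7/16.91 = 15.42 mg/L.
Initial deficit D₀ = C_s − DO₀ = 8.86 − 7.004 = 1.856 mg/L.
D(1.73) = [0.307×15.42/(0.770−0.307)](e^(−0.307×1.73) − e^(−0.770×1.73)) + 1.856 e^(−0.770×1.73)
= 10.22 × (0.5880 − 0.2639) + 1.856 × 0.2639 = 3.802 mg/L.
DO = 8.86 − 3.802 = 5.058 mg/L.

DO ≈ 5.06 mg/L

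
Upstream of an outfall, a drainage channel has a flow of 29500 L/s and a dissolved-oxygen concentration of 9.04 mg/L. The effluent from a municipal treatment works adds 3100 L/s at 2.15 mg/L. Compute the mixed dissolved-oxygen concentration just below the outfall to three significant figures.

8.38 mg/L

Flow-weighted mixing: C = (Q_r C_r + Q_w C_w)/(Q_r + Q_w)
= (29500×9.04 + 3100×2.15)/(29500 + 3100) = 273300/32600 = 8.385 mg/L.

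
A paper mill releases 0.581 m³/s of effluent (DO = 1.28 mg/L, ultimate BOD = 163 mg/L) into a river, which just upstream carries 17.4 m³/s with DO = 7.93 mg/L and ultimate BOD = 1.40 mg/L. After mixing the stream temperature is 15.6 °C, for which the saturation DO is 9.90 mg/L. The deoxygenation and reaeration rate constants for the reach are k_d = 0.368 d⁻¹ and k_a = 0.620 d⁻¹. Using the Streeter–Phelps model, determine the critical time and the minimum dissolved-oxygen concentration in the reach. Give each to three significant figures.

Mixed DO = (17.4×7.93 + 0.581×1.28)/(17.4+0.581) = 138.7/17.98 = 7.715 mg/L.
Mixed L₀ = (17.4×1.40 + 0.581×163)/(17.98) = 119.1/17.98 = 6.622 mg/L.
Initial deficit D₀ = C_s − DO₀ = 9.90 − 7.715 = 2.185 mg/L.
t_c = (1/0.2520) ln[(0.620/0.368)(1 − 2.185×0.2520/(0.368×6.622))] = 3.968 × ln(1.304) = 1.054 d.
D_c = (0.368/0.620) × 6.622 × e^(−0.368×1.054) = 0.5935 × 6.622 × 0.6786 = 2.667 mg/L.
Minimum DO = 9.90 − 2.667 = 7.233 mg/L.

t_c ≈ 1.05 d; minimum DO ≈ 7.23 mg/L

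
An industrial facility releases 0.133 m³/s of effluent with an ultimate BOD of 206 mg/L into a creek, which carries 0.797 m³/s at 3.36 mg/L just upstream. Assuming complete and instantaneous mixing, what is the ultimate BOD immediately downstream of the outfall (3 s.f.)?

Flow-weighted mixing: C = (Q_r C_r + Q_w C_w)/(Q_r + Q_w)
= (0.797×3.36 + 0.133×206)/(0.797 + 0.133) = 30.08/0.9300 = 32.34 mg/L.

32.3 mg/L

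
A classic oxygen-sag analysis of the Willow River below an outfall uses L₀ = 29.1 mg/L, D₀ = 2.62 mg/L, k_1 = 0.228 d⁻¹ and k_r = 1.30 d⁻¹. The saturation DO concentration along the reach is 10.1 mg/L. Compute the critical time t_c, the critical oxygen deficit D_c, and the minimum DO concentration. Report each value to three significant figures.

At the critical point dD/dt = 0, so k_1 L₀ e^(−k_1 t) = k_r D. Substituting D(t) from the Streeter–Phelps equation and solving for t gives
t_c = ln[(k_r/k_1)(1 − D₀(k_r−k_1)/(k_1 L₀))] / (k_r−k_1).
Here k_r−k_1 = 1.072 d⁻¹ and 1 − D₀(k_r−k_1)/(k_1 L₀) = 1 − 2.62×1.072/(0.228×29.1) = 0.5767, so
t_c = ln(5.702 × 0.5767) / 1.072 = 1.190 / 1.072 = 1.110 d.
L(t_c) = L₀ e^(−k_1 t_c) = 29.1 × 0.7763 = 22.59 mg/L, and at the critical point k_r D_c = k_1 L, so D_c = (0.228/1.30) × 22.59 = 3.962 mg/L.
Minimum DO = C_s − D_c = 10.1 − 3.962 = 6.138 mg/L.

t_c ≈ 1.11 d; D_c ≈ 3.96 mg/L; min DO ≈ 6.14 mg/L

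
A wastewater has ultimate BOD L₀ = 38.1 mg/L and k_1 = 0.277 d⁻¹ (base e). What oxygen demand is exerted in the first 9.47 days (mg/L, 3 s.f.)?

y_t = L₀(1 − e^(−k_1 t)) = 38.1 × (1 − e^(−0.277×9.47))
= 38.1 × (1 − 0.07257) = 38.1 × 0.9274 = 35.34 mg/L.

y ≈ 35.3 mg/L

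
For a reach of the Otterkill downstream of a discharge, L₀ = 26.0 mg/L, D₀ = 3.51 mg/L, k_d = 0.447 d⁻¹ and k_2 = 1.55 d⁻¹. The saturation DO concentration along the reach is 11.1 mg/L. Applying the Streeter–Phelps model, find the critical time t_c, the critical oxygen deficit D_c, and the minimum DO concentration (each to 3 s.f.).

t_c ≈ 0.760 d; D_c ≈ 5.34 mg/L; min DO ≈ 5.76 mg/L

t_c = [1/(k_2−k_d)] ln[(k_2/k_d)(1 − D₀(k_2−k_d)/(k_d L₀))]
= [1/(1.55−0.447)] ln[(1.55/0.447)(1 − 3.51×1.103/(0.447×26.0))]
= (1/1.103) ln[3.468 × 0.6669] = 0.9066 × ln(2.312) = 0.9066 × 0.8383 = 0.7600 d.
D_c = (k_d/k_2) L₀ e^(−k_d t_c) = (0.447/1.55) × 26.0 × e^(−0.447×0.7600) = 0.2884 × 26.0 × 0.7120 = 5.338 mg/L.
Minimum DO = C_s − D_c = 11.1 − 5.338 = 5.762 mg/L.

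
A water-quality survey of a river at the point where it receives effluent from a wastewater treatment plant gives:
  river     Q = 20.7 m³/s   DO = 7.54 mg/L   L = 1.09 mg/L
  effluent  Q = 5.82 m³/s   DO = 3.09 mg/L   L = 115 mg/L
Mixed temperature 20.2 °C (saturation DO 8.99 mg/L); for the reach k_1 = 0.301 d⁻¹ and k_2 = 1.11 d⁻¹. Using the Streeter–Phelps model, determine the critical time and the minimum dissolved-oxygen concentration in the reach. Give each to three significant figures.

t_c ≈ 1.26 d; minimum DO ≈ 4.14 mg/L

Mixed DO = (20.7×7.54 + 5.82×3.09)/(20.7+5.82) = 174.1/26.52 = 6.563 mg/L.
Mixed L₀ = (20.7×1.09 + 5.82×115)/(26.52) = 691.9/26.52 = 26.09 mg/L.
Initial deficit D₀ = C_s − DO₀ = 8.99 − 6.563 = 2.427 mg/L.
t_c = (1/0.8090) ln[(1.11/0.301)(1 − 2.427×0.8090/(0.301×26.09))] = 1.236 × ln(2.766) = 1.258 d.
D_c = (0.301/1.11) × 26.09 × e^(−0.301×1.258) = 0.2712 × 26.09 × 0.6849 = 4.845 mg/L.
Minimum DO = 8.99 − 4.845 = 4.145 mg/L.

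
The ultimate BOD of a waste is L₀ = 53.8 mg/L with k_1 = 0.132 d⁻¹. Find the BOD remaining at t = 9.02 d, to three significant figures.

L ≈ 16.4 mg/L

L_t = L₀ e^(−k_1 t) = 53.8 × e^(−0.132×9.02) = 53.8 × 0.3040 = 16.36 mg/L.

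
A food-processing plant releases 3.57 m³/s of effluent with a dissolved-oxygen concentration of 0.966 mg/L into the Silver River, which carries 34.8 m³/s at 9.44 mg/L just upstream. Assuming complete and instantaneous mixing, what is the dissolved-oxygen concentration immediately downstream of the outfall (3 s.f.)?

8.65 mg/L

Flow-weighted mixing: C = (Q_r C_r + Q_w C_w)/(Q_r + Q_w)
= (34.8×9.44 + 3.57×0.966)/(34.8 + 3.57) = 332.0/38.37 = 8.652 mg/L.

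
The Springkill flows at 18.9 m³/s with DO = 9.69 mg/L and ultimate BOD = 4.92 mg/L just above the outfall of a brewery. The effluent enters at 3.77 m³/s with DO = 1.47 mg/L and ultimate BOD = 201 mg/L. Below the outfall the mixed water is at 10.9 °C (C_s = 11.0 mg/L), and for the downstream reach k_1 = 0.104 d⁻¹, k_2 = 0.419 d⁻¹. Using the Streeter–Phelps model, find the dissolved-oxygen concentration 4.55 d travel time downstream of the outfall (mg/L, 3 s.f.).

DO ≈ 4.72 mg/L

Mixed DO = (18.9×9.69 + 3.77×1.47)/(18.9+3.77) = 188.7/22.67 = 8.323 mg/L.
Mixed L₀ = (18.9×4.92 + 3.77×201)/(22.67) = 850.8/22.67 = 37.53 mg/L.
Initial deficit D₀ = C_s − DO₀ = 11.0 − 8.323 = 2.677 mg/L.
D(4.55) = [0.104×37.53/(0.419−0.104)](e^(−0.104×4.55) − e^(−0.419×4.55)) + 2.677 e^(−0.419×4.55)
= 12.39 × (0.6230 − 0.1486) + 2.677 × 0.1486 = 6.276 mg/L.
DO = 11.0 − 6.276 = 4.724 mg/L.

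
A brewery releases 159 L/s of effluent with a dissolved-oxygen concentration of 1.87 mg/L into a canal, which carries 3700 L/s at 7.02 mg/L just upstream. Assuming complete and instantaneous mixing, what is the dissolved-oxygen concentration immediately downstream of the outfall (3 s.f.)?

Flow-weighted mixing: C = (Q_r C_r + Q_w C_w)/(Q_r + Q_w)
= (3700×7.02 + 159×1.87)/(3700 + 159) = 26270/3859 = 6.808 mg/L.

6.81 mg/L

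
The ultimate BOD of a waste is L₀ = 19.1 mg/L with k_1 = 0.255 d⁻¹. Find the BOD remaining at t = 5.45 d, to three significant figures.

L_t = L₀ e^(−k_1 t) = 19.1 × e^(−0.255×5.45) = 19.1 × 0.2491 = 4.759 mg/L.

L ≈ 4.76 mg/L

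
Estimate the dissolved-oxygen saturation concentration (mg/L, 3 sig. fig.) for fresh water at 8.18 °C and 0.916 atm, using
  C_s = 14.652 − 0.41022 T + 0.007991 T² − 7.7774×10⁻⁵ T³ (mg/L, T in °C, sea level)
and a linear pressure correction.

C_s ≈ 10.8 mg/L

At sea level: C_s = 14.652 − 0.41022×8.18 + 0.007991×8.18² − 7.7774×10⁻⁵×8.18³ = 11.79 mg/L.
Pressure correction: C_s' = 11.79 × 0.916 = 10.80 mg/L.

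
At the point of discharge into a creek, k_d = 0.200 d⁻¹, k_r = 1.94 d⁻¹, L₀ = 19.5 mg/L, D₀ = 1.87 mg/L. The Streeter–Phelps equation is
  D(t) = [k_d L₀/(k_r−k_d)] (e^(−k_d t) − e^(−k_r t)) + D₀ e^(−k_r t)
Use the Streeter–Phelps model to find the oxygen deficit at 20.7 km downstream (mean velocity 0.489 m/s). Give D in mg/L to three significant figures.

D ≈ 1.89 mg/L

Travel time t = x/v = 20.7 km / (0.489 m/s) = 20700 m / 0.489 m/s = 42330 s = 0.4899 d.
k_d L₀/(k_r−k_d) = 0.200×19.5/(1.94−0.200) = 3.900/1.740 = 2.241 mg/L.
e^(−k_d t) = e^(−0.200×0.4899) = 0.9067; e^(−k_r t) = e^(−1.94×0.4899) = 0.3865.
D = 2.241 × (0.9067 − 0.3865) + 1.87 × 0.3865 = 1.166 + 0.7228 = 1.889 mg/L.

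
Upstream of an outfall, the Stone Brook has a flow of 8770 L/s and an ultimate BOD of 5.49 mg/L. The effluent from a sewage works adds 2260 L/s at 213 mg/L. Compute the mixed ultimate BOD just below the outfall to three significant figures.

Flow-weighted mixing: C = (Q_r C_r + Q_w C_w)/(Q_r + Q_w)
= (8770×5.49 + 2260×213)/(8770 + 2260) = 529500/11030 = 48.01 mg/L.

48.0 mg/L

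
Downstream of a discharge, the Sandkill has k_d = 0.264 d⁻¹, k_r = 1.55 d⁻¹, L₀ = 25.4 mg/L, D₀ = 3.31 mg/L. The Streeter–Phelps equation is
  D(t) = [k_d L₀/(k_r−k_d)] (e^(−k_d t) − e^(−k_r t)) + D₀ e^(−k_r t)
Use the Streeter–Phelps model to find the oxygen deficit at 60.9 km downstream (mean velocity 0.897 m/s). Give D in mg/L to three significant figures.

D ≈ 3.67 mg/L

Travel time t = x/v = 60.9 km / (0.897 m/s) = 60900 m / 0.897 m/s = 67890 s = 0.7858 d.
k_d L₀/(k_r−k_d) = 0.264×25.4/(1.55−0.264) = 6.706/1.286 = 5.214 mg/L.
e^(−k_d t) = e^(−0.264×0.7858) = 0.8127; e^(−k_r t) = e^(−1.55×0.7858) = 0.2958.
D = 5.214 × (0.8127 − 0.2958) + 3.31 × 0.2958 = 2.695 + 0.9792 = 3.674 mg/L.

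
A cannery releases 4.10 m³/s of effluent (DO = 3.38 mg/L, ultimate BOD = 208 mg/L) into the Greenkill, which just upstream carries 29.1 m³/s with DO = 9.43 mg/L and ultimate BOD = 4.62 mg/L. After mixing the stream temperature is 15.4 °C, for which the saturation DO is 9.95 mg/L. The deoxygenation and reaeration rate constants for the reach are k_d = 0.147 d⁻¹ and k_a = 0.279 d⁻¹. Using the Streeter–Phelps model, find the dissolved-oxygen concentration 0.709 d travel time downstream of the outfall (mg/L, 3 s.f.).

Mixed DO = (29.1×9.43 + 4.10×3.38)/(29.1+4.10) = 288.3/33.20 = 8.683 mg/L.
Mixed L₀ = (29.1×4.62 + 4.10×208)/(33.20) = 987.2/33.20 = 29.74 mg/L.
Initial deficit D₀ = C_s − DO₀ = 9.95 − 8.683 = 1.267 mg/L.
D(0.709) = [0.147×29.74/(0.279−0.147)](e^(−0.147×0.709) − e^(−0.279×0.709)) + 1.267 e^(−0.279×0.709)
= 33.12 × (0.9010 − 0.8205) + 1.267 × 0.8205 = 3.705 mg/L.
DO = 9.95 − 3.705 = 6.245 mg/L.

DO ≈ 6.24 mg/L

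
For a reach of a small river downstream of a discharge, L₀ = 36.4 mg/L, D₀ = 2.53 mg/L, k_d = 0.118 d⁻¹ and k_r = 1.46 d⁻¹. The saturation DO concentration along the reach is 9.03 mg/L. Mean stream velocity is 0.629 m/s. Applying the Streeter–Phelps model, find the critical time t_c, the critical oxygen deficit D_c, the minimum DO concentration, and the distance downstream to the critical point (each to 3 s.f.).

At the critical point dD/dt = 0, so k_d L₀ e^(−k_d t) = k_r D. Substituting D(t) from the Streeter–Phelps equation and solving for t gives
t_c = ln[(k_r/k_d)(1 − D₀(k_r−k_d)/(k_d L₀))] / (k_r−k_d).
Here k_r−k_d = 1.342 d⁻¹ and 1 − D₀(k_r−k_d)/(k_d L₀) = 1 − 2.53×1.342/(0.118×36.4) = 0.2095, so
t_c = ln(12.37 × 0.2095) / 1.342 = 0.9526 / 1.342 = 0.7098 d.
D_c = (k_d/k_r) L₀ e^(−k_d t_c) = (0.118/1.46) × 36.4 × e^(−0.118×0.7098) = 0.08082 × 36.4 × 0.9197 = 2.706 mg/L.
Minimum DO = C_s − D_c = 9.03 − 2.706 = 6.324 mg/L.
x_c = v t_c = 0.629 m/s × 0.7098 d × 86400 s/d = 38580 m ≈ 38.6 km.

t_c ≈ 0.710 d; D_c ≈ 2.71 mg/L; min DO ≈ 6.32 mg/L; x_c ≈ 38.6 km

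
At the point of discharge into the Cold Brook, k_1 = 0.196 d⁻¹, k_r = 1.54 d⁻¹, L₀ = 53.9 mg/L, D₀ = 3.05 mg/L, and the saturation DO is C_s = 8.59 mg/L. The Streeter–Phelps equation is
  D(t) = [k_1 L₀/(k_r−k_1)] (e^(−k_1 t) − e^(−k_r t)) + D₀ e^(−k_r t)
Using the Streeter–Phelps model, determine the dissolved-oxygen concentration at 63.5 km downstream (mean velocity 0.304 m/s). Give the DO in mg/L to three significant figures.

DO ≈ 3.81 mg/L

Travel time t = x/v = 63.5 km / (0.304 m/s) = 63500 m / 0.304 m/s = 208900 s = 2.418 d.
k_1 L₀/(k_r−k_1) = 0.196×53.9/(1.54−0.196) = 10.56/1.344 = 7.860 mg/L.
e^(−k_1 t) = e^(−0.196×2.418) = 0.6226; e^(−k_r t) = e^(−1.54×2.418) = 0.02416.
D = 7.860 × (0.6226 − 0.02416) + 3.05 × 0.02416 = 4.704 + 0.07368 = 4.778 mg/L.
DO = C_s − D = 8.59 − 4.778 = 3.812 mg/L.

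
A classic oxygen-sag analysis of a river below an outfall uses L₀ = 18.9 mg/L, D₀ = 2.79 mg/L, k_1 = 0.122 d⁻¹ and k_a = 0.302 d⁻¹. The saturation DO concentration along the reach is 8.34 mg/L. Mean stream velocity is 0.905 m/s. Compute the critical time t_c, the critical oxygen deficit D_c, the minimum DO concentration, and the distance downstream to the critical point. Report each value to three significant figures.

t_c = [1/(k_a−k_1)] ln[(k_a/k_1)(1 − D₀(k_a−k_1)/(k_1 L₀))]
= [1/(0.302−0.122)] ln[(0.302/0.122)(1 − 2.79×0.1800/(0.122×18.9))]
= (1/0.1800) ln[2.475 × 0.7822] = 5.556 × ln(1.936) = 5.556 × 0.6608 = 3.671 d.
D_c = (k_1/k_a) L₀ e^(−k_1 t_c) = (0.122/0.302) × 18.9 × e^(−0.122×3.671) = 0.4040 × 18.9 × 0.6390 = 4.879 mg/L.
Minimum DO = C_s − D_c = 8.34 − 4.879 = 3.461 mg/L.
x_c = v t_c = 0.905 m/s × 3.671 d × 86400 s/d = 287000 m ≈ 287 km.

t_c ≈ 3.67 d; D_c ≈ 4.88 mg/L; min DO ≈ 3.46 mg/L; x_c ≈ 287 km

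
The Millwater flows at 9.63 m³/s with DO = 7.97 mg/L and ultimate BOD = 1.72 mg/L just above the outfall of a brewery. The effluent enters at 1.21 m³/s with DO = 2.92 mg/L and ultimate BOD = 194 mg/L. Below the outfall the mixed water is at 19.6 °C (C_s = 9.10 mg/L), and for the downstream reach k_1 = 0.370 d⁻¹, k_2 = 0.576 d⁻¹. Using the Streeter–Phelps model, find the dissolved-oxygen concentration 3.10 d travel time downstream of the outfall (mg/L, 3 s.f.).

DO ≈ 2.57 mg/L

Mixed DO = (9.63×7.97 + 1.21×2.92)/(9.63+1.21) = 80.28/10.84 = 7.406 mg/L.
Mixed L₀ = (9.63×1.72 + 1.21×194)/(10.84) = 251.3/10.84 = 23.18 mg/L.
Initial deficit D₀ = C_s − DO₀ = 9.10 − 7.406 = 1.694 mg/L.
D(3.10) = [0.370×23.18/(0.576−0.370)](e^(−0.370×3.10) − e^(−0.576×3.10)) + 1.694 e^(−0.576×3.10)
= 41.64 × (0.3176 − 0.1677) + 1.694 × 0.1677 = 6.525 mg/L.
DO = 9.10 − 6.525 = 2.575 mg/L.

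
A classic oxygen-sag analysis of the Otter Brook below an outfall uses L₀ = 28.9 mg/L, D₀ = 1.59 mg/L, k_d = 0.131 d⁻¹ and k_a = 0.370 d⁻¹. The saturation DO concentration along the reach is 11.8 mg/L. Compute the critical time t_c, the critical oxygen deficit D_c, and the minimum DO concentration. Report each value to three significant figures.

t_c ≈ 3.90 d; D_c ≈ 6.14 mg/L; min DO ≈ 5.66 mg/L

With k_a/k_d = 2.824 and 1 − D₀(k_a−k_d)/(k_d L₀) = 0.8996,
t_c = ln(2.824 × 0.8996) / (0.370 − 0.131) = ln(2.541) / 0.2390 = 0.9325/0.2390 = 3.902 d.
L(t_c) = L₀ e^(−k_d t_c) = 28.9 × 0.5998 = 17.33 mg/L, and at the critical point k_a D_c = k_d L, so D_c = (0.131/0.370) × 17.33 = 6.137 mg/L.
Minimum DO = C_s − D_c = 11.8 − 6.137 = 5.663 mg/L.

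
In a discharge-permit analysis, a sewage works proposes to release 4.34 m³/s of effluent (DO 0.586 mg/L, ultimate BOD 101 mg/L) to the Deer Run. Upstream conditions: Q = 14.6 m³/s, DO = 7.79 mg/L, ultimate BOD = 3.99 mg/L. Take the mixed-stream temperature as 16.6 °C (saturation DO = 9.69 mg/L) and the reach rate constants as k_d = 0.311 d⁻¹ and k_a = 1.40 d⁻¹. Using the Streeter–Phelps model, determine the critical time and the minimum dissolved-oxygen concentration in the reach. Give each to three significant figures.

t_c ≈ 0.791 d; minimum DO ≈ 5.14 mg/L

Mixed DO = (14.6×7.79 + 4.34×0.586)/(14.6+4.34) = 116.3/18.94 = 6.139 mg/L.
Mixed L₀ = (14.6×3.99 + 4.34×101)/(18.94) = 496.6/18.94 = 26.22 mg/L.
Initial deficit D₀ = C_s − DO₀ = 9.69 − 6.139 = 3.551 mg/L.
t_c = (1/1.089) ln[(1.40/0.311)(1 − 3.551×1.089/(0.311×26.22))] = 0.9183 × ln(2.367) = 0.7912 d.
D_c = (0.311/1.40) × 26.22 × e^(−0.311×0.7912) = 0.2221 × 26.22 × 0.7819 = 4.554 mg/L.
Minimum DO = 9.69 − 4.554 = 5.136 mg/L.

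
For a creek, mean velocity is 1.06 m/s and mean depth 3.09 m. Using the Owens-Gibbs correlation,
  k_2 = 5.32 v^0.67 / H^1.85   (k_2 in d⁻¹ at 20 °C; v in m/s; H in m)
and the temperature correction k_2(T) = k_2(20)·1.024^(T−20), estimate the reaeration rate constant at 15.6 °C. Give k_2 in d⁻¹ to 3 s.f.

k_2(20) = 5.32 × 1.06^0.67 / 3.09^1.85 = 5.32 × 1.040 / 8.062 = 0.6862 d⁻¹.
k_2(15.6) = 0.6862 × 1.024^(15.6−20) = 0.6862 × 0.9009 = 0.6182 d⁻¹.

k_2 ≈ 0.618 d⁻¹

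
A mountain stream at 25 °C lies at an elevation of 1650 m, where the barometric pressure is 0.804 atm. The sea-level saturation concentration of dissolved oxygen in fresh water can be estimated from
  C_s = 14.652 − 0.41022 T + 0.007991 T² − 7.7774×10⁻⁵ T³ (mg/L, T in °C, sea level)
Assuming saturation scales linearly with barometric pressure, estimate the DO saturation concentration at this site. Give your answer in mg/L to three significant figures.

C_s ≈ 6.57 mg/L

At sea level: C_s = 14.652 − 0.41022×25 + 0.007991×25² − 7.7774×10⁻⁵×25³ = 8.176 mg/L.
Pressure correction: C_s' = 8.176 × 0.804 = 6.573 mg/L.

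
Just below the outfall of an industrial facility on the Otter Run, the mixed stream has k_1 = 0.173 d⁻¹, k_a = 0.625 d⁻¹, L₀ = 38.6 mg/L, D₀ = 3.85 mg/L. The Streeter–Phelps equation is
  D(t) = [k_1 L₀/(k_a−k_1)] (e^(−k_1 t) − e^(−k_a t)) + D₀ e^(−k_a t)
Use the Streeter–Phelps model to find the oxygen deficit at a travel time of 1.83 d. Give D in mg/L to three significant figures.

k_1 L₀/(k_a−k_1) = 0.173×38.6/(0.625−0.173) = 6.678/0.4520 = 14.77 mg/L.
e^(−k_1 t) = e^(−0.173×1.830) = 0.7286; e^(−k_a t) = e^(−0.625×1.830) = 0.3186.
D = 14.77 × (0.7286 − 0.3186) + 3.85 × 0.3186 = 6.057 + 1.227 = 7.284 mg/L.

D ≈ 7.28 mg/L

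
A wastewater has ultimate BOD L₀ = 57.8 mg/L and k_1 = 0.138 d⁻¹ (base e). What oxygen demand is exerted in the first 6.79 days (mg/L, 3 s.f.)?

y ≈ 35.2 mg/L

y_t = L₀(1 − e^(−k_1 t)) = 57.8 × (1 − e^(−0.138×6.79))
= 57.8 × (1 − 0.3918) = 57.8 × 0.6082 = 35.15 mg/L.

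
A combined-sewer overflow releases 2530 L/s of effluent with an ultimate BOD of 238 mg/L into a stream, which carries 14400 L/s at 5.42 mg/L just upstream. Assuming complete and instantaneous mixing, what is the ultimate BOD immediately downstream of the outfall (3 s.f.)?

Flow-weighted mixing: C = (Q_r C_r + Q_w C_w)/(Q_r + Q_w)
= (14400×5.42 + 2530×238)/(14400 + 2530) = 680200/16930 = 40.18 mg/L.

40.2 mg/L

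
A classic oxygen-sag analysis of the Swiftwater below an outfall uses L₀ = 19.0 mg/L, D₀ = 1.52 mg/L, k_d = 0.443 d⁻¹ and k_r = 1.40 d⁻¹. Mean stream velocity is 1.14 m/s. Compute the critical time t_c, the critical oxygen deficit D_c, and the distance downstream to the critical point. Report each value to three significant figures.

t_c ≈ 1.00 d; D_c ≈ 3.85 mg/L; x_c ≈ 98.9 km

With k_r/k_d = 3.160 and 1 − D₀(k_r−k_d)/(k_d L₀) = 0.8272,
t_c = ln(3.160 × 0.8272) / (1.40 − 0.443) = ln(2.614) / 0.9570 = 0.9609/0.9570 = 1.004 d.
L(t_c) = L₀ e^(−k_d t_c) = 19.0 × 0.6409 = 12.18 mg/L, and at the critical point k_r D_c = k_d L, so D_c = (0.443/1.40) × 12.18 = 3.853 mg/L.
x_c = v t_c = 1.14 m/s × 1.004 d × 86400 s/d = 98900 m ≈ 98.9 km.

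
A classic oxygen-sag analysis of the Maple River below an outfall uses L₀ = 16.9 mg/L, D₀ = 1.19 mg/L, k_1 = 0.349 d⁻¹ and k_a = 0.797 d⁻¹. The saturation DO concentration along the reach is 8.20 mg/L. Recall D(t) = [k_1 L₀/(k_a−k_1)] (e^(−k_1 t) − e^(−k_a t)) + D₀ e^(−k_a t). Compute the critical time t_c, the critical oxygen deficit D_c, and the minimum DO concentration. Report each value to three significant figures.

At the critical point dD/dt = 0, so k_1 L₀ e^(−k_1 t) = k_a D. Substituting D(t) from the Streeter–Phelps equation and solving for t gives
t_c = ln[(k_a/k_1)(1 − D₀(k_a−k_1)/(k_1 L₀))] / (k_a−k_1).
Here k_a−k_1 = 0.4480 d⁻¹ and 1 − D₀(k_a−k_1)/(k_1 L₀) = 1 − 1.19×0.4480/(0.349×16.9) = 0.9096, so
t_c = ln(2.284 × 0.9096) / 0.4480 = 0.7310 / 0.4480 = 1.632 d.
D_c = (k_1/k_a) L₀ e^(−k_1 t_c) = (0.349/0.797) × 16.9 × e^(−0.349×1.632) = 0.4379 × 16.9 × 0.5658 = 4.187 mg/L.
Minimum DO = C_s − D_c = 8.20 − 4.187 = 4.013 mg/L.

t_c ≈ 1.63 d; D_c ≈ 4.19 mg/L; min DO ≈ 4.01 mg/L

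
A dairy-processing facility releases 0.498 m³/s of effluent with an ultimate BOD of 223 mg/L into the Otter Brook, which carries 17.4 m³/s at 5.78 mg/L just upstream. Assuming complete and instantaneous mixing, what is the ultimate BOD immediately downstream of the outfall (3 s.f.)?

Flow-weighted mixing: C = (Q_r C_r + Q_w C_w)/(Q_r + Q_w)
= (17.4×5.78 + 0.498×223)/(17.4 + 0.498) = 211.6/17.90 = 11.82 mg/L.

11.8 mg/L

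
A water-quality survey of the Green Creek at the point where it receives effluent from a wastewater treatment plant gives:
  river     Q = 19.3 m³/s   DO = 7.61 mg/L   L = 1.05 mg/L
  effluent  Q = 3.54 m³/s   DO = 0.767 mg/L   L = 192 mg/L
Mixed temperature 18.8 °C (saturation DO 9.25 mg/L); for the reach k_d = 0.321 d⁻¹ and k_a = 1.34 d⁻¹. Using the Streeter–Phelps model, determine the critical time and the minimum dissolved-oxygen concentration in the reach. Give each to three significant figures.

t_c ≈ 1.08 d; minimum DO ≈ 4.06 mg/L

Mixed DO = (19.3×7.61 + 3.54×0.767)/(19.3+3.54) = 149.6/22.84 = 6.549 mg/L.
Mixed L₀ = (19.3×1.05 + 3.54×192)/(22.84) = 699.9/22.84 = 30.65 mg/L.
Initial deficit D₀ = C_s − DO₀ = 9.25 − 6.549 = 2.701 mg/L.
t_c = (1/1.019) ln[(1.34/0.321)(1 − 2.701×1.019/(0.321×30.65))] = 0.9814 × ln(3.007) = 1.080 d.
D_c = (0.321/1.34) × 30.65 × e^(−0.321×1.080) = 0.2396 × 30.65 × 0.7070 = 5.190 mg/L.
Minimum DO = 9.25 − 5.190 = 4.060 mg/L.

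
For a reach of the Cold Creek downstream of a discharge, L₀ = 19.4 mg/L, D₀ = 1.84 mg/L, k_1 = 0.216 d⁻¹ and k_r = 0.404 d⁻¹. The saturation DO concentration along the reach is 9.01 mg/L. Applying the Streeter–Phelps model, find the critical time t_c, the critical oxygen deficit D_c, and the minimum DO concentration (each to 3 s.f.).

At the critical point dD/dt = 0, so k_1 L₀ e^(−k_1 t) = k_r D. Substituting D(t) from the Streeter–Phelps equation and solving for t gives
t_c = ln[(k_r/k_1)(1 − D₀(k_r−k_1)/(k_1 L₀))] / (k_r−k_1).
Here k_r−k_1 = 0.1880 d⁻¹ and 1 − D₀(k_r−k_1)/(k_1 L₀) = 1 − 1.84×0.1880/(0.216×19.4) = 0.9174, so
t_c = ln(1.870 × 0.9174) / 0.1880 = 0.5400 / 0.1880 = 2.872 d.
L(t_c) = L₀ e^(−k_1 t_c) = 19.4 × 0.5377 = 10.43 mg/L, and at the critical point k_r D_c = k_1 L, so D_c = (0.216/0.404) × 10.43 = 5.577 mg/L.
Minimum DO = C_s − D_c = 9.01 − 5.577 = 3.433 mg/L.

t_c ≈ 2.87 d; D_c ≈ 5.58 mg/L; min DO ≈ 3.43 mg/L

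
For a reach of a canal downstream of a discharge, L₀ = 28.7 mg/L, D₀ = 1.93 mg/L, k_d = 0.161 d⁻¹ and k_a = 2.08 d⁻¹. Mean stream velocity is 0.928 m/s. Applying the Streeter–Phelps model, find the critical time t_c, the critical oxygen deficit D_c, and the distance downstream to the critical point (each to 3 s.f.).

t_c ≈ 0.491 d; D_c ≈ 2.05 mg/L; x_c ≈ 39.3 km

At the critical point dD/dt = 0, so k_d L₀ e^(−k_d t) = k_a D. Substituting D(t) from the Streeter–Phelps equation and solving for t gives
t_c = ln[(k_a/k_d)(1 − D₀(k_a−k_d)/(k_d L₀))] / (k_a−k_d).
Here k_a−k_d = 1.919 d⁻¹ and 1 − D₀(k_a−k_d)/(k_d L₀) = 1 − 1.93×1.919/(0.161×28.7) = 0.1985, so
t_c = ln(12.92 × 0.1985) / 1.919 = 0.9416 / 1.919 = 0.4907 d.
L(t_c) = L₀ e^(−k_d t_c) = 28.7 × 0.9240 = 26.52 mg/L, and at the critical point k_a D_c = k_d L, so D_c = (0.161/2.08) × 26.52 = 2.053 mg/L.
x_c = v t_c = 0.928 m/s × 0.4907 d × 86400 s/d = 39340 m ≈ 39.3 km.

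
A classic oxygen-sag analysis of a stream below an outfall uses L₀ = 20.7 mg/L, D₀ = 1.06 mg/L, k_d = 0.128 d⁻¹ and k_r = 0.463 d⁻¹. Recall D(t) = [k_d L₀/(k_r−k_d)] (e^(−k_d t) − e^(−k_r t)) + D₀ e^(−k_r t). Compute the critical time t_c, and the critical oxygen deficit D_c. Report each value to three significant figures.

t_c ≈ 3.41 d; D_c ≈ 3.70 mg/L

With k_r/k_d = 3.617 and 1 − D₀(k_r−k_d)/(k_d L₀) = 0.8660,
t_c = ln(3.617 × 0.8660) / (0.463 − 0.128) = ln(3.132) / 0.3350 = 1.142/0.3350 = 3.408 d.
D_c = (k_d/k_r) L₀ e^(−k_d t_c) = (0.128/0.463) × 20.7 × e^(−0.128×3.408) = 0.2765 × 20.7 × 0.6464 = 3.699 mg/L.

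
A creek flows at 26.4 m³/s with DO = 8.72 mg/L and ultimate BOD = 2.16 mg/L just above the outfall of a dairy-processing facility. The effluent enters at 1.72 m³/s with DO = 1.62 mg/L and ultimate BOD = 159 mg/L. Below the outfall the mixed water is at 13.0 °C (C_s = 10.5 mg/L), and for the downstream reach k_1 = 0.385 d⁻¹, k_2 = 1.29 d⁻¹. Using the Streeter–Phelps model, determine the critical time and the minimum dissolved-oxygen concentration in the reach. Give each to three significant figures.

t_c ≈ 0.690 d; minimum DO ≈ 7.81 mg/L

Mixed DO = (26.4×8.72 + 1.72×1.62)/(26.4+1.72) = 233.0/28.12 = 8.286 mg/L.
Mixed L₀ = (26.4×2.16 + 1.72×159)/(28.12) = 330.5/28.12 = 11.75 mg/L.
Initial deficit D₀ = C_s − DO₀ = 10.5 − 8.286 = 2.214 mg/L.
t_c = (1/0.9050) ln[(1.29/0.385)(1 − 2.214×0.9050/(0.385×11.75))] = 1.105 × ln(1.867) = 0.6898 d.
D_c = (0.385/1.29) × 11.75 × e^(−0.385×0.6898) = 0.2984 × 11.75 × 0.7668 = 2.690 mg/L.
Minimum DO = 10.5 − 2.690 = 7.810 mg/L.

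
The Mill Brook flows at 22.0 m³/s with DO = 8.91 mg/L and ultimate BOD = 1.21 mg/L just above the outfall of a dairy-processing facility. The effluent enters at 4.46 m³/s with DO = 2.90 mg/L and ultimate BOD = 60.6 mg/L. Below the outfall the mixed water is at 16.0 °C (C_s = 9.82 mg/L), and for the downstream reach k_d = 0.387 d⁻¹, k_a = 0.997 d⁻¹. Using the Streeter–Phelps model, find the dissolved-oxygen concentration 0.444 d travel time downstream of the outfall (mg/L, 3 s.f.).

DO ≈ 7.16 mg/L

Mixed DO = (22.0×8.91 + 4.46×2.90)/(22.0+4.46) = 209.0/26.46 = 7.897 mg/L.
Mixed L₀ = (22.0×1.21 + 4.46×60.6)/(26.46) = 296.9/26.46 = 11.22 mg/L.
Initial deficit D₀ = C_s − DO₀ = 9.82 − 7.897 = 1.923 mg/L.
D(0.444) = [0.387×11.22/(0.997−0.387)](e^(−0.387×0.444) − e^(−0.997×0.444)) + 1.923 e^(−0.997×0.444)
= 7.119 × (0.8421 − 0.6423) + 1.923 × 0.6423 = 2.658 mg/L.
DO = 9.82 − 2.658 = 7.162 mg/L.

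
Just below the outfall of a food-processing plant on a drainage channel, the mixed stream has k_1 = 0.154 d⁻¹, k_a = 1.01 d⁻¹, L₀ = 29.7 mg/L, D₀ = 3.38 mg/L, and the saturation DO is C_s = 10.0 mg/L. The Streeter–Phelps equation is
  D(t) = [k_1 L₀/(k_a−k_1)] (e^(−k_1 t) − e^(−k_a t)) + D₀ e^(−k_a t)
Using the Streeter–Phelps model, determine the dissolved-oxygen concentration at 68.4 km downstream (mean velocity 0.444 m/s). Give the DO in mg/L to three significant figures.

Travel time t = x/v = 68.4 km / (0.444 m/s) = 68400 m / 0.444 m/s = 154100 s = 1.783 d.
k_1 L₀/(k_a−k_1) = 0.154×29.7/(1.01−0.154) = 4.574/0.8560 = 5.343 mg/L.
e^(−k_1 t) = e^(−0.154×1.783) = 0.7599; e^(−k_a t) = e^(−1.01×1.783) = 0.1652.
D = 5.343 × (0.7599 − 0.1652) + 3.38 × 0.1652 = 3.178 + 0.5582 = 3.736 mg/L.
DO = C_s − D = 10.0 − 3.736 = 6.264 mg/L.

DO ≈ 6.26 mg/L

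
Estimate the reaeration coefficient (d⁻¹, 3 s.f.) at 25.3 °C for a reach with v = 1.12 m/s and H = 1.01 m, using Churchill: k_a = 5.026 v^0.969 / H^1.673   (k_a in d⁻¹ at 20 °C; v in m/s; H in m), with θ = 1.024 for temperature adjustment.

k_a(20) = 5.026 × 1.12^0.969 / 1.01^1.673 = 5.026 × 1.116 / 1.017 = 5.517 d⁻¹.
k_a(25.3) = 5.517 × 1.024^(25.3−20) = 5.517 × 1.134 = 6.256 d⁻¹.

k_a ≈ 6.26 d⁻¹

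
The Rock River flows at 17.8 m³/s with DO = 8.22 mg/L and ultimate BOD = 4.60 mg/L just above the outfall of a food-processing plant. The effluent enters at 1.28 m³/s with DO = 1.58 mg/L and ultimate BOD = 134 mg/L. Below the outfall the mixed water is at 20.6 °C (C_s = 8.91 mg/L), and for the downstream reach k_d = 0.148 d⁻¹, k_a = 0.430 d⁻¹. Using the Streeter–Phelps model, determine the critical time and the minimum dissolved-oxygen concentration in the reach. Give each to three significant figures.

Mixed DO = (17.8×8.22 + 1.28×1.58)/(17.8+1.28) = 148.3/19.08 = 7.775 mg/L.
Mixed L₀ = (17.8×4.60 + 1.28×134)/(19.08) = 253.4/19.08 = 13.28 mg/L.
Initial deficit D₀ = C_s − DO₀ = 8.91 − 7.775 = 1.135 mg/L.
t_c = (1/0.2820) ln[(0.430/0.148)(1 − 1.135×0.2820/(0.148×13.28))] = 3.546 × ln(2.432) = 3.152 d.
D_c = (0.148/0.430) × 13.28 × e^(−0.148×3.152) = 0.3442 × 13.28 × 0.6272 = 2.867 mg/L.
Minimum DO = 8.91 − 2.867 = 6.043 mg/L.

t_c ≈ 3.15 d; minimum DO ≈ 6.04 mg/L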